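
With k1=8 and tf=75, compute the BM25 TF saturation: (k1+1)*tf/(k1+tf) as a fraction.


BM25 TF component = (k1+1)*tf / (k1+tf)
k1 = 8, tf = 75
Numerator = (8+1)*75 = 675
Denominator = 8 + 75 = 83
= 675/83 = 675/83

675/83


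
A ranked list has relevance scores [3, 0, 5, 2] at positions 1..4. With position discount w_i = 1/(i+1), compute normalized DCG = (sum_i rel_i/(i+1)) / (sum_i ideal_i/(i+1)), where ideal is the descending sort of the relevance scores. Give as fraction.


Position discount weights w_i = 1/(i+1) for i=1..4:
Weights = [1/2, 1/3, 1/4, 1/5]
Actual relevance: [3, 0, 5, 2]
DCG = 3/2 + 0/3 + 5/4 + 2/5 = 63/20
Ideal relevance (sorted desc): [5, 3, 2, 0]
Ideal DCG = 5/2 + 3/3 + 2/4 + 0/5 = 4
nDCG = DCG / ideal_DCG = 63/20 / 4 = 63/80

63/80


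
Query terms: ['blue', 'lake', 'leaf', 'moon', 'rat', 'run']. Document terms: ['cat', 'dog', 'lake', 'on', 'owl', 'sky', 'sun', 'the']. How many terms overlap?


Query terms: ['blue', 'lake', 'leaf', 'moon', 'rat', 'run']
Document terms: ['cat', 'dog', 'lake', 'on', 'owl', 'sky', 'sun', 'the']
Common terms: ['lake']
Overlap count = 1

1


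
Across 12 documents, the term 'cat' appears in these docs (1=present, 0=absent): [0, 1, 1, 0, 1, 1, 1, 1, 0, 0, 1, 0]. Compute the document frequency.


Checking each document for 'cat':
Doc 1: absent
Doc 2: present
Doc 3: present
Doc 4: absent
Doc 5: present
Doc 6: present
Doc 7: present
Doc 8: present
Doc 9: absent
Doc 10: absent
Doc 11: present
Doc 12: absent
df = sum of presences = 0 + 1 + 1 + 0 + 1 + 1 + 1 + 1 + 0 + 0 + 1 + 0 = 7

7


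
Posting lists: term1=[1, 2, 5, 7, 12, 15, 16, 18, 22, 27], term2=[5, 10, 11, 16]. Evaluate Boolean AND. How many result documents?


Boolean AND: find intersection of posting lists
term1 docs: [1, 2, 5, 7, 12, 15, 16, 18, 22, 27]
term2 docs: [5, 10, 11, 16]
Intersection: [5, 16]
|intersection| = 2

2


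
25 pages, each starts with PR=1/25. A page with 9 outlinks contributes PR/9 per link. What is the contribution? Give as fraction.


Initial PR = 1/25 = 1/25
Outlinks = 9
Contribution per link = PR / outlinks
= 1/25 / 9
= 1/225

1/225


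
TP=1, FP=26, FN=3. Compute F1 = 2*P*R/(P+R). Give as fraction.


F1 = 2 * P * R / (P + R)
P = TP/(TP+FP) = 1/27 = 1/27
R = TP/(TP+FN) = 1/4 = 1/4
2 * P * R = 2 * 1/27 * 1/4 = 1/54
P + R = 1/27 + 1/4 = 31/108
F1 = 1/54 / 31/108 = 2/31

2/31


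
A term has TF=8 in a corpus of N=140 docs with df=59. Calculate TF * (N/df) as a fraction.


TF * (N/df)
= 8 * (140/59)
= 8 * 140/59
= 1120/59

1120/59


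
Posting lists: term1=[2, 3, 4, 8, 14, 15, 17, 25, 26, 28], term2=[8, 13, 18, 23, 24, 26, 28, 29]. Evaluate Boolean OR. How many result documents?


Boolean OR: find union of posting lists
term1 docs: [2, 3, 4, 8, 14, 15, 17, 25, 26, 28]
term2 docs: [8, 13, 18, 23, 24, 26, 28, 29]
Union: [2, 3, 4, 8, 13, 14, 15, 17, 18, 23, 24, 25, 26, 28, 29]
|union| = 15

15


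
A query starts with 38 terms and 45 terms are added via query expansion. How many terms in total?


Original terms: 38
Expansion terms: 45
Total = 38 + 45 = 83

83


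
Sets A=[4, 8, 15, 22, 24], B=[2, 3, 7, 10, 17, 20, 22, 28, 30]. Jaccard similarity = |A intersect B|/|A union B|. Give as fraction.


A intersect B = [22]
|A intersect B| = 1
A union B = [2, 3, 4, 7, 8, 10, 15, 17, 20, 22, 24, 28, 30]
|A union B| = 13
Jaccard = 1/13 = 1/13

1/13


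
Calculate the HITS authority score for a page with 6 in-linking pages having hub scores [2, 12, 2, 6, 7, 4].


Authority = sum of hub scores of in-linkers
In-link 1: hub score = 2
In-link 2: hub score = 12
In-link 3: hub score = 2
In-link 4: hub score = 6
In-link 5: hub score = 7
In-link 6: hub score = 4
Authority = 2 + 12 + 2 + 6 + 7 + 4 = 33

33


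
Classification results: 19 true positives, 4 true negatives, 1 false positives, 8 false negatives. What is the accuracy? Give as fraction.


Accuracy = (TP + TN) / (TP + TN + FP + FN)
TP + TN = 19 + 4 = 23
Total = 19 + 4 + 1 + 8 = 32
Accuracy = 23 / 32 = 23/32

23/32


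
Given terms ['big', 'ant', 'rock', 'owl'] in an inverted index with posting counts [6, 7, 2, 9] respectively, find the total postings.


Summing posting list sizes:
'big': 6 postings
'ant': 7 postings
'rock': 2 postings
'owl': 9 postings
Total = 6 + 7 + 2 + 9 = 24

24


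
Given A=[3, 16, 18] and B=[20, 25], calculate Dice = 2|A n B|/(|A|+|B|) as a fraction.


A intersect B = []
|A intersect B| = 0
|A| = 3, |B| = 2
Dice = 2*0 / (3+2)
= 0 / 5 = 0

0


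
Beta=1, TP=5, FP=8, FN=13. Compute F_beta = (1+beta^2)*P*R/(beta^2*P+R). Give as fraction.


P = TP/(TP+FP) = 5/13 = 5/13
R = TP/(TP+FN) = 5/18 = 5/18
beta^2 = 1^2 = 1
(1 + beta^2) = 2
Numerator = (1+beta^2)*P*R = 25/117
Denominator = beta^2*P + R = 5/13 + 5/18 = 155/234
F_beta = 10/31

10/31


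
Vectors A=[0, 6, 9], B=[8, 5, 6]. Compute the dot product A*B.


Dot product = sum of element-wise products
A[0]*B[0] = 0*8 = 0
A[1]*B[1] = 6*5 = 30
A[2]*B[2] = 9*6 = 54
Sum = 0 + 30 + 54 = 84

84


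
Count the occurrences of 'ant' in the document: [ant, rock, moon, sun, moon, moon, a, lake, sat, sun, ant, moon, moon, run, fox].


Document has 15 words
Scanning for 'ant':
Found at positions: [0, 10]
Count = 2

2


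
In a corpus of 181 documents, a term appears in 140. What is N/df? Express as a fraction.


IDF ratio = N / df
= 181 / 140
= 181/140

181/140


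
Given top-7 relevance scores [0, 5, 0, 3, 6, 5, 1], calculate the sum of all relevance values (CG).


Cumulative Gain = sum of relevance scores
Position 1: rel=0, running sum=0
Position 2: rel=5, running sum=5
Position 3: rel=0, running sum=5
Position 4: rel=3, running sum=8
Position 5: rel=6, running sum=14
Position 6: rel=5, running sum=19
Position 7: rel=1, running sum=20
CG = 20

20


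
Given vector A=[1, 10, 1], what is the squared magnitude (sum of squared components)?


|A|^2 = sum of squared components
A[0]^2 = 1^2 = 1
A[1]^2 = 10^2 = 100
A[2]^2 = 1^2 = 1
Sum = 1 + 100 + 1 = 102

102


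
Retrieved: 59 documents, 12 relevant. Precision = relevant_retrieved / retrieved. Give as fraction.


Precision = relevant_retrieved / total_retrieved
= 12 / 59
= 12 / (12 + 47)
= 12/59

12/59


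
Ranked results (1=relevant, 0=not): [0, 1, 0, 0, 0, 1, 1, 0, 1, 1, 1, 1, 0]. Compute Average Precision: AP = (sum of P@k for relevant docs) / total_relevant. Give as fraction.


Computing P@k for each relevant position:
Position 1: not relevant
Position 2: relevant, P@2 = 1/2 = 1/2
Position 3: not relevant
Position 4: not relevant
Position 5: not relevant
Position 6: relevant, P@6 = 2/6 = 1/3
Position 7: relevant, P@7 = 3/7 = 3/7
Position 8: not relevant
Position 9: relevant, P@9 = 4/9 = 4/9
Position 10: relevant, P@10 = 5/10 = 1/2
Position 11: relevant, P@11 = 6/11 = 6/11
Position 12: relevant, P@12 = 7/12 = 7/12
Position 13: not relevant
Sum of P@k = 1/2 + 1/3 + 3/7 + 4/9 + 1/2 + 6/11 + 7/12 = 9245/2772
AP = 9245/2772 / 7 = 9245/19404

9245/19404


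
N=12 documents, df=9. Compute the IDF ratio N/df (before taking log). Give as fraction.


IDF ratio = N / df
= 12 / 9
= 4/3

4/3


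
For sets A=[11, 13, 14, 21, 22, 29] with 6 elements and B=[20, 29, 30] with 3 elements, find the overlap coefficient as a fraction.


A intersect B = [29]
|A intersect B| = 1
min(|A|, |B|) = min(6, 3) = 3
Overlap = 1 / 3 = 1/3

1/3


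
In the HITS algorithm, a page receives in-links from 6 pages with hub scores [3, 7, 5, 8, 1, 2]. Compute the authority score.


Authority = sum of hub scores of in-linkers
In-link 1: hub score = 3
In-link 2: hub score = 7
In-link 3: hub score = 5
In-link 4: hub score = 8
In-link 5: hub score = 1
In-link 6: hub score = 2
Authority = 3 + 7 + 5 + 8 + 1 + 2 = 26

26


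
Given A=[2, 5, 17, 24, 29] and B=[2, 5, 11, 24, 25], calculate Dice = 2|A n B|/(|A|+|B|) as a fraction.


A intersect B = [2, 5, 24]
|A intersect B| = 3
|A| = 5, |B| = 5
Dice = 2*3 / (5+5)
= 6 / 10 = 3/5

3/5


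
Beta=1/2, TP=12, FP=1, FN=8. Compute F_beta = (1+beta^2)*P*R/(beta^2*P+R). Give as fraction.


P = TP/(TP+FP) = 12/13 = 12/13
R = TP/(TP+FN) = 12/20 = 3/5
beta^2 = 1/2^2 = 1/4
(1 + beta^2) = 5/4
Numerator = (1+beta^2)*P*R = 9/13
Denominator = beta^2*P + R = 3/13 + 3/5 = 54/65
F_beta = 5/6

5/6


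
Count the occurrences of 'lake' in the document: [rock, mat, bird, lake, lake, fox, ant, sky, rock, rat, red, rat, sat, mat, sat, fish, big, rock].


Document has 18 words
Scanning for 'lake':
Found at positions: [3, 4]
Count = 2

2


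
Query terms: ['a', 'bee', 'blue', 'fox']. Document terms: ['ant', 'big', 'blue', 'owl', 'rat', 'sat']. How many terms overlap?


Query terms: ['a', 'bee', 'blue', 'fox']
Document terms: ['ant', 'big', 'blue', 'owl', 'rat', 'sat']
Common terms: ['blue']
Overlap count = 1

1


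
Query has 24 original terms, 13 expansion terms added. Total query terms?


Original terms: 24
Expansion terms: 13
Total = 24 + 13 = 37

37


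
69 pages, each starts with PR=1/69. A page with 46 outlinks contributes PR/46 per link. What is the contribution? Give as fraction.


Initial PR = 1/69 = 1/69
Outlinks = 46
Contribution per link = PR / outlinks
= 1/69 / 46
= 1/3174

1/3174


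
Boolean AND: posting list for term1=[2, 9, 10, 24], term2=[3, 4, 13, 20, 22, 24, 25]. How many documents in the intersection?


Boolean AND: find intersection of posting lists
term1 docs: [2, 9, 10, 24]
term2 docs: [3, 4, 13, 20, 22, 24, 25]
Intersection: [24]
|intersection| = 1

1


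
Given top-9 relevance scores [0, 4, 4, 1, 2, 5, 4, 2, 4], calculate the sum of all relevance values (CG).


Cumulative Gain = sum of relevance scores
Position 1: rel=0, running sum=0
Position 2: rel=4, running sum=4
Position 3: rel=4, running sum=8
Position 4: rel=1, running sum=9
Position 5: rel=2, running sum=11
Position 6: rel=5, running sum=16
Position 7: rel=4, running sum=20
Position 8: rel=2, running sum=22
Position 9: rel=4, running sum=26
CG = 26

26


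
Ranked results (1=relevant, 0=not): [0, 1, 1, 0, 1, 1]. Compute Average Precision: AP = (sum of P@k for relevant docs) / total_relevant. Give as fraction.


Computing P@k for each relevant position:
Position 1: not relevant
Position 2: relevant, P@2 = 1/2 = 1/2
Position 3: relevant, P@3 = 2/3 = 2/3
Position 4: not relevant
Position 5: relevant, P@5 = 3/5 = 3/5
Position 6: relevant, P@6 = 4/6 = 2/3
Sum of P@k = 1/2 + 2/3 + 3/5 + 2/3 = 73/30
AP = 73/30 / 4 = 73/120

73/120


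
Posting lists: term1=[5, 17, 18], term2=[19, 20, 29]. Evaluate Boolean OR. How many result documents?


Boolean OR: find union of posting lists
term1 docs: [5, 17, 18]
term2 docs: [19, 20, 29]
Union: [5, 17, 18, 19, 20, 29]
|union| = 6

6


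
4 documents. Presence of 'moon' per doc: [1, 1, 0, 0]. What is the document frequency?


Checking each document for 'moon':
Doc 1: present
Doc 2: present
Doc 3: absent
Doc 4: absent
df = sum of presences = 1 + 1 + 0 + 0 = 2

2


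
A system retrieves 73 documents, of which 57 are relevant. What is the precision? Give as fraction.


Precision = relevant_retrieved / total_retrieved
= 57 / 73
= 57 / (57 + 16)
= 57/73

57/73


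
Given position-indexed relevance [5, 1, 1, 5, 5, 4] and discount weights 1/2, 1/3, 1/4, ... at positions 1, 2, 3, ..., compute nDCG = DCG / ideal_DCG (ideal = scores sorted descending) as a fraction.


Position discount weights w_i = 1/(i+1) for i=1..6:
Weights = [1/2, 1/3, 1/4, 1/5, 1/6, 1/7]
Actual relevance: [5, 1, 1, 5, 5, 4]
DCG = 5/2 + 1/3 + 1/4 + 5/5 + 5/6 + 4/7 = 461/84
Ideal relevance (sorted desc): [5, 5, 5, 4, 1, 1]
Ideal DCG = 5/2 + 5/3 + 5/4 + 4/5 + 1/6 + 1/7 = 2741/420
nDCG = DCG / ideal_DCG = 461/84 / 2741/420 = 2305/2741

2305/2741


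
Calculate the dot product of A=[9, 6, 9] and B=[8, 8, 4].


Dot product = sum of element-wise products
A[0]*B[0] = 9*8 = 72
A[1]*B[1] = 6*8 = 48
A[2]*B[2] = 9*4 = 36
Sum = 72 + 48 + 36 = 156

156


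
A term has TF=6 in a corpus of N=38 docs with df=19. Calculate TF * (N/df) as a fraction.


TF * (N/df)
= 6 * (38/19)
= 6 * 2
= 12

12


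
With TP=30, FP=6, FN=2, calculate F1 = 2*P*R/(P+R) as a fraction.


F1 = 2 * P * R / (P + R)
P = TP/(TP+FP) = 30/36 = 5/6
R = TP/(TP+FN) = 30/32 = 15/16
2 * P * R = 2 * 5/6 * 15/16 = 25/16
P + R = 5/6 + 15/16 = 85/48
F1 = 25/16 / 85/48 = 15/17

15/17


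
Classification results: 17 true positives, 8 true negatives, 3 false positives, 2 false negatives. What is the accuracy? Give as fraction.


Accuracy = (TP + TN) / (TP + TN + FP + FN)
TP + TN = 17 + 8 = 25
Total = 17 + 8 + 3 + 2 = 30
Accuracy = 25 / 30 = 5/6

5/6


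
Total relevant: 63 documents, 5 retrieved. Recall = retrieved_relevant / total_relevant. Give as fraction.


Recall = retrieved_relevant / total_relevant
= 5 / 63
= 5 / (5 + 58)
= 5/63

5/63


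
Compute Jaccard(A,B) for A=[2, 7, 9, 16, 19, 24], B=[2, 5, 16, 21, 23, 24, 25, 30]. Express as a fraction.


A intersect B = [2, 16, 24]
|A intersect B| = 3
A union B = [2, 5, 7, 9, 16, 19, 21, 23, 24, 25, 30]
|A union B| = 11
Jaccard = 3/11 = 3/11

3/11


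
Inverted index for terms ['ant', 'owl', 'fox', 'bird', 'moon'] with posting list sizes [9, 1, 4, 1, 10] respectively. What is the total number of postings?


Summing posting list sizes:
'ant': 9 postings
'owl': 1 postings
'fox': 4 postings
'bird': 1 postings
'moon': 10 postings
Total = 9 + 1 + 4 + 1 + 10 = 25

25


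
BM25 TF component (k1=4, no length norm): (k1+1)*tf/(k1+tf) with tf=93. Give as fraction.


BM25 TF component = (k1+1)*tf / (k1+tf)
k1 = 4, tf = 93
Numerator = (4+1)*93 = 465
Denominator = 4 + 93 = 97
= 465/97 = 465/97

465/97


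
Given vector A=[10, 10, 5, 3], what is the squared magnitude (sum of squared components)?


|A|^2 = sum of squared components
A[0]^2 = 10^2 = 100
A[1]^2 = 10^2 = 100
A[2]^2 = 5^2 = 25
A[3]^2 = 3^2 = 9
Sum = 100 + 100 + 25 + 9 = 234

234


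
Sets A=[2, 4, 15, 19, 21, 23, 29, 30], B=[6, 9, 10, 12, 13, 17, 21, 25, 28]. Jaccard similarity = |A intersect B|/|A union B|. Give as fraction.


A intersect B = [21]
|A intersect B| = 1
A union B = [2, 4, 6, 9, 10, 12, 13, 15, 17, 19, 21, 23, 25, 28, 29, 30]
|A union B| = 16
Jaccard = 1/16 = 1/16

1/16


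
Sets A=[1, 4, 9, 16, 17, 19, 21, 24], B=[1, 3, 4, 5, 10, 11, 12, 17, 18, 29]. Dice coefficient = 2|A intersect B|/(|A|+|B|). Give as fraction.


A intersect B = [1, 4, 17]
|A intersect B| = 3
|A| = 8, |B| = 10
Dice = 2*3 / (8+10)
= 6 / 18 = 1/3

1/3


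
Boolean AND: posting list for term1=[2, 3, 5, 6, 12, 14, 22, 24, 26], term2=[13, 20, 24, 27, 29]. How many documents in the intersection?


Boolean AND: find intersection of posting lists
term1 docs: [2, 3, 5, 6, 12, 14, 22, 24, 26]
term2 docs: [13, 20, 24, 27, 29]
Intersection: [24]
|intersection| = 1

1


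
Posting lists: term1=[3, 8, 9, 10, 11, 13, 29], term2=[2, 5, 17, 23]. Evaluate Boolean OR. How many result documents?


Boolean OR: find union of posting lists
term1 docs: [3, 8, 9, 10, 11, 13, 29]
term2 docs: [2, 5, 17, 23]
Union: [2, 3, 5, 8, 9, 10, 11, 13, 17, 23, 29]
|union| = 11

11


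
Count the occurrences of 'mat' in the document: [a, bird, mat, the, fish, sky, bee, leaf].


Document has 8 words
Scanning for 'mat':
Found at positions: [2]
Count = 1

1


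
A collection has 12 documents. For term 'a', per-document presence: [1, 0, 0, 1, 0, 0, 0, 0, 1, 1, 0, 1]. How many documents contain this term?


Checking each document for 'a':
Doc 1: present
Doc 2: absent
Doc 3: absent
Doc 4: present
Doc 5: absent
Doc 6: absent
Doc 7: absent
Doc 8: absent
Doc 9: present
Doc 10: present
Doc 11: absent
Doc 12: present
df = sum of presences = 1 + 0 + 0 + 1 + 0 + 0 + 0 + 0 + 1 + 1 + 0 + 1 = 5

5


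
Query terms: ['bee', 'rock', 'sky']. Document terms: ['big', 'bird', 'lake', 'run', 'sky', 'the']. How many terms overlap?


Query terms: ['bee', 'rock', 'sky']
Document terms: ['big', 'bird', 'lake', 'run', 'sky', 'the']
Common terms: ['sky']
Overlap count = 1

1


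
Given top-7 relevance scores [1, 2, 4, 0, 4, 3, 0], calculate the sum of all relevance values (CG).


Cumulative Gain = sum of relevance scores
Position 1: rel=1, running sum=1
Position 2: rel=2, running sum=3
Position 3: rel=4, running sum=7
Position 4: rel=0, running sum=7
Position 5: rel=4, running sum=11
Position 6: rel=3, running sum=14
Position 7: rel=0, running sum=14
CG = 14

14


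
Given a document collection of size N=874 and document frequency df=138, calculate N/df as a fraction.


IDF ratio = N / df
= 874 / 138
= 19/3

19/3


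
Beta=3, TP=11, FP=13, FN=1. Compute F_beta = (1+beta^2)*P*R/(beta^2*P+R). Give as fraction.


P = TP/(TP+FP) = 11/24 = 11/24
R = TP/(TP+FN) = 11/12 = 11/12
beta^2 = 3^2 = 9
(1 + beta^2) = 10
Numerator = (1+beta^2)*P*R = 605/144
Denominator = beta^2*P + R = 33/8 + 11/12 = 121/24
F_beta = 5/6

5/6


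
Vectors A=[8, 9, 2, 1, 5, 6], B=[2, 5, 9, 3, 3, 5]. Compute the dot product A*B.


Dot product = sum of element-wise products
A[0]*B[0] = 8*2 = 16
A[1]*B[1] = 9*5 = 45
A[2]*B[2] = 2*9 = 18
A[3]*B[3] = 1*3 = 3
A[4]*B[4] = 5*3 = 15
A[5]*B[5] = 6*5 = 30
Sum = 16 + 45 + 18 + 3 + 15 + 30 = 127

127


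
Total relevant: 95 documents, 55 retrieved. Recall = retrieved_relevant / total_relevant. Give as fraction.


Recall = retrieved_relevant / total_relevant
= 55 / 95
= 55 / (55 + 40)
= 11/19

11/19


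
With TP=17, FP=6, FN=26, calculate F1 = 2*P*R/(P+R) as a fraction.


F1 = 2 * P * R / (P + R)
P = TP/(TP+FP) = 17/23 = 17/23
R = TP/(TP+FN) = 17/43 = 17/43
2 * P * R = 2 * 17/23 * 17/43 = 578/989
P + R = 17/23 + 17/43 = 1122/989
F1 = 578/989 / 1122/989 = 17/33

17/33


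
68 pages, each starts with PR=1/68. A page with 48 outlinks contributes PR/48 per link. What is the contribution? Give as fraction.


Initial PR = 1/68 = 1/68
Outlinks = 48
Contribution per link = PR / outlinks
= 1/68 / 48
= 1/3264

1/3264


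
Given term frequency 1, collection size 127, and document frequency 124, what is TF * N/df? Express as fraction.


TF * (N/df)
= 1 * (127/124)
= 1 * 127/124
= 127/124

127/124


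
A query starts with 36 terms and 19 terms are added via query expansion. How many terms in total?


Original terms: 36
Expansion terms: 19
Total = 36 + 19 = 55

55


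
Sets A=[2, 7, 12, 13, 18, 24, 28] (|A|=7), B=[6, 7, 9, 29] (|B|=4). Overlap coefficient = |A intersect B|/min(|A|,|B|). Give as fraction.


A intersect B = [7]
|A intersect B| = 1
min(|A|, |B|) = min(7, 4) = 4
Overlap = 1 / 4 = 1/4

1/4


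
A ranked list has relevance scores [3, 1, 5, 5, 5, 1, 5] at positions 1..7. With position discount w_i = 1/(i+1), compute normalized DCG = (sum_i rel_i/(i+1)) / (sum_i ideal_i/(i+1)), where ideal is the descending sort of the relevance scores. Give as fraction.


Position discount weights w_i = 1/(i+1) for i=1..7:
Weights = [1/2, 1/3, 1/4, 1/5, 1/6, 1/7, 1/8]
Actual relevance: [3, 1, 5, 5, 5, 1, 5]
DCG = 3/2 + 1/3 + 5/4 + 5/5 + 5/6 + 1/7 + 5/8 = 955/168
Ideal relevance (sorted desc): [5, 5, 5, 5, 3, 1, 1]
Ideal DCG = 5/2 + 5/3 + 5/4 + 5/5 + 3/6 + 1/7 + 1/8 = 1207/168
nDCG = DCG / ideal_DCG = 955/168 / 1207/168 = 955/1207

955/1207


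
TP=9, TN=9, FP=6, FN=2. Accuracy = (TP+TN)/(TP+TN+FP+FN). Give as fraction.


Accuracy = (TP + TN) / (TP + TN + FP + FN)
TP + TN = 9 + 9 = 18
Total = 9 + 9 + 6 + 2 = 26
Accuracy = 18 / 26 = 9/13

9/13


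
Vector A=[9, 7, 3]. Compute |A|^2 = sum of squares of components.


|A|^2 = sum of squared components
A[0]^2 = 9^2 = 81
A[1]^2 = 7^2 = 49
A[2]^2 = 3^2 = 9
Sum = 81 + 49 + 9 = 139

139


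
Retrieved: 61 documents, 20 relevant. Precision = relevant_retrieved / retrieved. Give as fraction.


Precision = relevant_retrieved / total_retrieved
= 20 / 61
= 20 / (20 + 41)
= 20/61

20/61


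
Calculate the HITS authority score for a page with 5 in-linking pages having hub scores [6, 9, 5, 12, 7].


Authority = sum of hub scores of in-linkers
In-link 1: hub score = 6
In-link 2: hub score = 9
In-link 3: hub score = 5
In-link 4: hub score = 12
In-link 5: hub score = 7
Authority = 6 + 9 + 5 + 12 + 7 = 39

39


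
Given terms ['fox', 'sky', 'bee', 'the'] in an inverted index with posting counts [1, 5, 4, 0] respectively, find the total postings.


Summing posting list sizes:
'fox': 1 postings
'sky': 5 postings
'bee': 4 postings
'the': 0 postings
Total = 1 + 5 + 4 + 0 = 10

10


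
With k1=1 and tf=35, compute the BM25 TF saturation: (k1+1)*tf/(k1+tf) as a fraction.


BM25 TF component = (k1+1)*tf / (k1+tf)
k1 = 1, tf = 35
Numerator = (1+1)*35 = 70
Denominator = 1 + 35 = 36
= 70/36 = 35/18

35/18


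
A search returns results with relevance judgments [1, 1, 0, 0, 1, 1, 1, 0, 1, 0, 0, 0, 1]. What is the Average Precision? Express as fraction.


Computing P@k for each relevant position:
Position 1: relevant, P@1 = 1/1 = 1
Position 2: relevant, P@2 = 2/2 = 1
Position 3: not relevant
Position 4: not relevant
Position 5: relevant, P@5 = 3/5 = 3/5
Position 6: relevant, P@6 = 4/6 = 2/3
Position 7: relevant, P@7 = 5/7 = 5/7
Position 8: not relevant
Position 9: relevant, P@9 = 6/9 = 2/3
Position 10: not relevant
Position 11: not relevant
Position 12: not relevant
Position 13: relevant, P@13 = 7/13 = 7/13
Sum of P@k = 1 + 1 + 3/5 + 2/3 + 5/7 + 2/3 + 7/13 = 7079/1365
AP = 7079/1365 / 7 = 7079/9555

7079/9555


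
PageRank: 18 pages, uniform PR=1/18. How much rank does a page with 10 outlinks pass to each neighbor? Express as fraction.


Initial PR = 1/18 = 1/18
Outlinks = 10
Contribution per link = PR / outlinks
= 1/18 / 10
= 1/180

1/180


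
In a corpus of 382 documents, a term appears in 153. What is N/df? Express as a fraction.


IDF ratio = N / df
= 382 / 153
= 382/153

382/153


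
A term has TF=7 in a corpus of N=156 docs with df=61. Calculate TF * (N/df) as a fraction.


TF * (N/df)
= 7 * (156/61)
= 7 * 156/61
= 1092/61

1092/61


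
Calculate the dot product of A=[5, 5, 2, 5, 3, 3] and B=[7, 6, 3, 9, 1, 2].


Dot product = sum of element-wise products
A[0]*B[0] = 5*7 = 35
A[1]*B[1] = 5*6 = 30
A[2]*B[2] = 2*3 = 6
A[3]*B[3] = 5*9 = 45
A[4]*B[4] = 3*1 = 3
A[5]*B[5] = 3*2 = 6
Sum = 35 + 30 + 6 + 45 + 3 + 6 = 125

125


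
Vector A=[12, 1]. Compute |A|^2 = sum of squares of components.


|A|^2 = sum of squared components
A[0]^2 = 12^2 = 144
A[1]^2 = 1^2 = 1
Sum = 144 + 1 = 145

145


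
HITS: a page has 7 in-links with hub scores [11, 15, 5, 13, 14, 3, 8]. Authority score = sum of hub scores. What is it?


Authority = sum of hub scores of in-linkers
In-link 1: hub score = 11
In-link 2: hub score = 15
In-link 3: hub score = 5
In-link 4: hub score = 13
In-link 5: hub score = 14
In-link 6: hub score = 3
In-link 7: hub score = 8
Authority = 11 + 15 + 5 + 13 + 14 + 3 + 8 = 69

69


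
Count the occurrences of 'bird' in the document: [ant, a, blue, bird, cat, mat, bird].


Document has 7 words
Scanning for 'bird':
Found at positions: [3, 6]
Count = 2

2


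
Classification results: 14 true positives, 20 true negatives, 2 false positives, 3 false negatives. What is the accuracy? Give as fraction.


Accuracy = (TP + TN) / (TP + TN + FP + FN)
TP + TN = 14 + 20 = 34
Total = 14 + 20 + 2 + 3 = 39
Accuracy = 34 / 39 = 34/39

34/39


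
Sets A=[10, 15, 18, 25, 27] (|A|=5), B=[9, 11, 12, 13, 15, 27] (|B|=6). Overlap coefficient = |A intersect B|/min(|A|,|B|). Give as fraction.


A intersect B = [15, 27]
|A intersect B| = 2
min(|A|, |B|) = min(5, 6) = 5
Overlap = 2 / 5 = 2/5

2/5


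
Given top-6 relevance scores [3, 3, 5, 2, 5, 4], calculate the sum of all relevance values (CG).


Cumulative Gain = sum of relevance scores
Position 1: rel=3, running sum=3
Position 2: rel=3, running sum=6
Position 3: rel=5, running sum=11
Position 4: rel=2, running sum=13
Position 5: rel=5, running sum=18
Position 6: rel=4, running sum=22
CG = 22

22


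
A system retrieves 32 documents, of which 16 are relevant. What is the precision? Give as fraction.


Precision = relevant_retrieved / total_retrieved
= 16 / 32
= 16 / (16 + 16)
= 1/2

1/2


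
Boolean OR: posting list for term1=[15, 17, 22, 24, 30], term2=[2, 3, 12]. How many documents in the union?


Boolean OR: find union of posting lists
term1 docs: [15, 17, 22, 24, 30]
term2 docs: [2, 3, 12]
Union: [2, 3, 12, 15, 17, 22, 24, 30]
|union| = 8

8


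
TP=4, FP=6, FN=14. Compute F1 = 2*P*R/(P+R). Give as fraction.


F1 = 2 * P * R / (P + R)
P = TP/(TP+FP) = 4/10 = 2/5
R = TP/(TP+FN) = 4/18 = 2/9
2 * P * R = 2 * 2/5 * 2/9 = 8/45
P + R = 2/5 + 2/9 = 28/45
F1 = 8/45 / 28/45 = 2/7

2/7


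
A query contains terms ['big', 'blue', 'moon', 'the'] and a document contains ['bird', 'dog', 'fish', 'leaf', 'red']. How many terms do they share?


Query terms: ['big', 'blue', 'moon', 'the']
Document terms: ['bird', 'dog', 'fish', 'leaf', 'red']
Common terms: []
Overlap count = 0

0


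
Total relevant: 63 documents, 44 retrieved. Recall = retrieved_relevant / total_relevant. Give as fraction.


Recall = retrieved_relevant / total_relevant
= 44 / 63
= 44 / (44 + 19)
= 44/63

44/63


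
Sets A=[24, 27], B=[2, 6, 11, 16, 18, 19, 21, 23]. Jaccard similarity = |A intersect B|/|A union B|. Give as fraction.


A intersect B = []
|A intersect B| = 0
A union B = [2, 6, 11, 16, 18, 19, 21, 23, 24, 27]
|A union B| = 10
Jaccard = 0/10 = 0

0


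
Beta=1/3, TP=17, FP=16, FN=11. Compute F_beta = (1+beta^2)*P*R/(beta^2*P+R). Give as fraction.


P = TP/(TP+FP) = 17/33 = 17/33
R = TP/(TP+FN) = 17/28 = 17/28
beta^2 = 1/3^2 = 1/9
(1 + beta^2) = 10/9
Numerator = (1+beta^2)*P*R = 1445/4158
Denominator = beta^2*P + R = 17/297 + 17/28 = 5525/8316
F_beta = 34/65

34/65


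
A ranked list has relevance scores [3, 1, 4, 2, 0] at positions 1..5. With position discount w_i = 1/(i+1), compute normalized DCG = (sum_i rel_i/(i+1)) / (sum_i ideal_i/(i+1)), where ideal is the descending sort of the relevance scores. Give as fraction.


Position discount weights w_i = 1/(i+1) for i=1..5:
Weights = [1/2, 1/3, 1/4, 1/5, 1/6]
Actual relevance: [3, 1, 4, 2, 0]
DCG = 3/2 + 1/3 + 4/4 + 2/5 + 0/6 = 97/30
Ideal relevance (sorted desc): [4, 3, 2, 1, 0]
Ideal DCG = 4/2 + 3/3 + 2/4 + 1/5 + 0/6 = 37/10
nDCG = DCG / ideal_DCG = 97/30 / 37/10 = 97/111

97/111


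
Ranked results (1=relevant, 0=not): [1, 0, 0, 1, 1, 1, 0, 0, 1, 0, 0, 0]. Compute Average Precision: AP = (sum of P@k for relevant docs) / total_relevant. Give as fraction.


Computing P@k for each relevant position:
Position 1: relevant, P@1 = 1/1 = 1
Position 2: not relevant
Position 3: not relevant
Position 4: relevant, P@4 = 2/4 = 1/2
Position 5: relevant, P@5 = 3/5 = 3/5
Position 6: relevant, P@6 = 4/6 = 2/3
Position 7: not relevant
Position 8: not relevant
Position 9: relevant, P@9 = 5/9 = 5/9
Position 10: not relevant
Position 11: not relevant
Position 12: not relevant
Sum of P@k = 1 + 1/2 + 3/5 + 2/3 + 5/9 = 299/90
AP = 299/90 / 5 = 299/450

299/450


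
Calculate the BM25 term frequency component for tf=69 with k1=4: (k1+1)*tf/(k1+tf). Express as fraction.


BM25 TF component = (k1+1)*tf / (k1+tf)
k1 = 4, tf = 69
Numerator = (4+1)*69 = 345
Denominator = 4 + 69 = 73
= 345/73 = 345/73

345/73


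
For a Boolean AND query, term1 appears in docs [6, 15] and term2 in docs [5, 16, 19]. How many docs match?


Boolean AND: find intersection of posting lists
term1 docs: [6, 15]
term2 docs: [5, 16, 19]
Intersection: []
|intersection| = 0

0


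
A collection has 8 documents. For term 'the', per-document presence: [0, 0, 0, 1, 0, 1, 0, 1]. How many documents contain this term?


Checking each document for 'the':
Doc 1: absent
Doc 2: absent
Doc 3: absent
Doc 4: present
Doc 5: absent
Doc 6: present
Doc 7: absent
Doc 8: present
df = sum of presences = 0 + 0 + 0 + 1 + 0 + 1 + 0 + 1 = 3

3


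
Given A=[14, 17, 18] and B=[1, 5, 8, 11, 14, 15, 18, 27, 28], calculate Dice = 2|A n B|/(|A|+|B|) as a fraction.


A intersect B = [14, 18]
|A intersect B| = 2
|A| = 3, |B| = 9
Dice = 2*2 / (3+9)
= 4 / 12 = 1/3

1/3


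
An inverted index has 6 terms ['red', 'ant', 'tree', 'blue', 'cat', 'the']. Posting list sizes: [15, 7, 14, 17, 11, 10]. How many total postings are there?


Summing posting list sizes:
'red': 15 postings
'ant': 7 postings
'tree': 14 postings
'blue': 17 postings
'cat': 11 postings
'the': 10 postings
Total = 15 + 7 + 14 + 17 + 11 + 10 = 74

74


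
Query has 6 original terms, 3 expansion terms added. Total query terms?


Original terms: 6
Expansion terms: 3
Total = 6 + 3 = 9

9


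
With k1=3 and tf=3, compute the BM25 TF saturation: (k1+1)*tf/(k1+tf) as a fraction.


BM25 TF component = (k1+1)*tf / (k1+tf)
k1 = 3, tf = 3
Numerator = (3+1)*3 = 12
Denominator = 3 + 3 = 6
= 12/6 = 2

2


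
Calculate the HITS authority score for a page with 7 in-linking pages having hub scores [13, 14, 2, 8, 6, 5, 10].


Authority = sum of hub scores of in-linkers
In-link 1: hub score = 13
In-link 2: hub score = 14
In-link 3: hub score = 2
In-link 4: hub score = 8
In-link 5: hub score = 6
In-link 6: hub score = 5
In-link 7: hub score = 10
Authority = 13 + 14 + 2 + 8 + 6 + 5 + 10 = 58

58


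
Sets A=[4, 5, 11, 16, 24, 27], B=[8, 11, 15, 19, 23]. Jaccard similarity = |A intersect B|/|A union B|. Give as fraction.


A intersect B = [11]
|A intersect B| = 1
A union B = [4, 5, 8, 11, 15, 16, 19, 23, 24, 27]
|A union B| = 10
Jaccard = 1/10 = 1/10

1/10


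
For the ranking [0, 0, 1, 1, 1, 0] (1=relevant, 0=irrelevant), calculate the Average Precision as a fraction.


Computing P@k for each relevant position:
Position 1: not relevant
Position 2: not relevant
Position 3: relevant, P@3 = 1/3 = 1/3
Position 4: relevant, P@4 = 2/4 = 1/2
Position 5: relevant, P@5 = 3/5 = 3/5
Position 6: not relevant
Sum of P@k = 1/3 + 1/2 + 3/5 = 43/30
AP = 43/30 / 3 = 43/90

43/90


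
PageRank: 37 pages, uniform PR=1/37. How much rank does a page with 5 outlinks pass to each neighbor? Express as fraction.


Initial PR = 1/37 = 1/37
Outlinks = 5
Contribution per link = PR / outlinks
= 1/37 / 5
= 1/185

1/185


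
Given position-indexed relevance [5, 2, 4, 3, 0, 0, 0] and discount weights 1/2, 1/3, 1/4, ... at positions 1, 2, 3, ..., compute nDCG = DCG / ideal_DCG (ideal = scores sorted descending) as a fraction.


Position discount weights w_i = 1/(i+1) for i=1..7:
Weights = [1/2, 1/3, 1/4, 1/5, 1/6, 1/7, 1/8]
Actual relevance: [5, 2, 4, 3, 0, 0, 0]
DCG = 5/2 + 2/3 + 4/4 + 3/5 + 0/6 + 0/7 + 0/8 = 143/30
Ideal relevance (sorted desc): [5, 4, 3, 2, 0, 0, 0]
Ideal DCG = 5/2 + 4/3 + 3/4 + 2/5 + 0/6 + 0/7 + 0/8 = 299/60
nDCG = DCG / ideal_DCG = 143/30 / 299/60 = 22/23

22/23


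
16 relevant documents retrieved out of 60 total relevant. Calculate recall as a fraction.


Recall = retrieved_relevant / total_relevant
= 16 / 60
= 16 / (16 + 44)
= 4/15

4/15


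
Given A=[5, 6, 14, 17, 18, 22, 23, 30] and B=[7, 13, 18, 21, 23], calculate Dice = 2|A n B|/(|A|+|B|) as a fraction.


A intersect B = [18, 23]
|A intersect B| = 2
|A| = 8, |B| = 5
Dice = 2*2 / (8+5)
= 4 / 13 = 4/13

4/13


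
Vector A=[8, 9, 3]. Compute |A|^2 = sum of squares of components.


|A|^2 = sum of squared components
A[0]^2 = 8^2 = 64
A[1]^2 = 9^2 = 81
A[2]^2 = 3^2 = 9
Sum = 64 + 81 + 9 = 154

154


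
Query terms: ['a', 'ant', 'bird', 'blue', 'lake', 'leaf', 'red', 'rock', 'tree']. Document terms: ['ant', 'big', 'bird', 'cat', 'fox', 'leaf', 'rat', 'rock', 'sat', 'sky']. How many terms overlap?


Query terms: ['a', 'ant', 'bird', 'blue', 'lake', 'leaf', 'red', 'rock', 'tree']
Document terms: ['ant', 'big', 'bird', 'cat', 'fox', 'leaf', 'rat', 'rock', 'sat', 'sky']
Common terms: ['ant', 'bird', 'leaf', 'rock']
Overlap count = 4

4


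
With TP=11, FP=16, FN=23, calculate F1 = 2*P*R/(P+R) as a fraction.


F1 = 2 * P * R / (P + R)
P = TP/(TP+FP) = 11/27 = 11/27
R = TP/(TP+FN) = 11/34 = 11/34
2 * P * R = 2 * 11/27 * 11/34 = 121/459
P + R = 11/27 + 11/34 = 671/918
F1 = 121/459 / 671/918 = 22/61

22/61


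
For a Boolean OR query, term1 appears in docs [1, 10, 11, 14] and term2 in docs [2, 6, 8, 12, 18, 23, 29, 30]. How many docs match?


Boolean OR: find union of posting lists
term1 docs: [1, 10, 11, 14]
term2 docs: [2, 6, 8, 12, 18, 23, 29, 30]
Union: [1, 2, 6, 8, 10, 11, 12, 14, 18, 23, 29, 30]
|union| = 12

12


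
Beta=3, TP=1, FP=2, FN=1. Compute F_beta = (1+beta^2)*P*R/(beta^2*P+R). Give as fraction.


P = TP/(TP+FP) = 1/3 = 1/3
R = TP/(TP+FN) = 1/2 = 1/2
beta^2 = 3^2 = 9
(1 + beta^2) = 10
Numerator = (1+beta^2)*P*R = 5/3
Denominator = beta^2*P + R = 3 + 1/2 = 7/2
F_beta = 10/21

10/21


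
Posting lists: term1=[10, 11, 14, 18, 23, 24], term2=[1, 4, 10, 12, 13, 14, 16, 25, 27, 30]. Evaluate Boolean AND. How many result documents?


Boolean AND: find intersection of posting lists
term1 docs: [10, 11, 14, 18, 23, 24]
term2 docs: [1, 4, 10, 12, 13, 14, 16, 25, 27, 30]
Intersection: [10, 14]
|intersection| = 2

2


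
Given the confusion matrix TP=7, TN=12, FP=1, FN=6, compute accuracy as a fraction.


Accuracy = (TP + TN) / (TP + TN + FP + FN)
TP + TN = 7 + 12 = 19
Total = 7 + 12 + 1 + 6 = 26
Accuracy = 19 / 26 = 19/26

19/26


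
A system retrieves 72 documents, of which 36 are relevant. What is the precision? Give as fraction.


Precision = relevant_retrieved / total_retrieved
= 36 / 72
= 36 / (36 + 36)
= 1/2

1/2


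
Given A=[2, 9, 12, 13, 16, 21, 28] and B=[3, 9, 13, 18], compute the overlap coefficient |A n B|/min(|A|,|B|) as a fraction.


A intersect B = [9, 13]
|A intersect B| = 2
min(|A|, |B|) = min(7, 4) = 4
Overlap = 2 / 4 = 1/2

1/2


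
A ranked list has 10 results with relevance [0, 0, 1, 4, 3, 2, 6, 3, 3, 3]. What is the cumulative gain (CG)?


Cumulative Gain = sum of relevance scores
Position 1: rel=0, running sum=0
Position 2: rel=0, running sum=0
Position 3: rel=1, running sum=1
Position 4: rel=4, running sum=5
Position 5: rel=3, running sum=8
Position 6: rel=2, running sum=10
Position 7: rel=6, running sum=16
Position 8: rel=3, running sum=19
Position 9: rel=3, running sum=22
Position 10: rel=3, running sum=25
CG = 25

25


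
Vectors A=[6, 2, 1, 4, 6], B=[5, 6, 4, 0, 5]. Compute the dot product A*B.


Dot product = sum of element-wise products
A[0]*B[0] = 6*5 = 30
A[1]*B[1] = 2*6 = 12
A[2]*B[2] = 1*4 = 4
A[3]*B[3] = 4*0 = 0
A[4]*B[4] = 6*5 = 30
Sum = 30 + 12 + 4 + 0 + 30 = 76

76


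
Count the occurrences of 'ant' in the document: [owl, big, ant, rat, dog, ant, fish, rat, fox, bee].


Document has 10 words
Scanning for 'ant':
Found at positions: [2, 5]
Count = 2

2


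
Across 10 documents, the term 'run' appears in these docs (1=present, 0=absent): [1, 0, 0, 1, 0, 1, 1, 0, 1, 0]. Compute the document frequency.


Checking each document for 'run':
Doc 1: present
Doc 2: absent
Doc 3: absent
Doc 4: present
Doc 5: absent
Doc 6: present
Doc 7: present
Doc 8: absent
Doc 9: present
Doc 10: absent
df = sum of presences = 1 + 0 + 0 + 1 + 0 + 1 + 1 + 0 + 1 + 0 = 5

5


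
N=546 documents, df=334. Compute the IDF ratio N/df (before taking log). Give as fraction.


IDF ratio = N / df
= 546 / 334
= 273/167

273/167


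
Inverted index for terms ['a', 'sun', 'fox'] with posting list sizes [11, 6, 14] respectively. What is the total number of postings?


Summing posting list sizes:
'a': 11 postings
'sun': 6 postings
'fox': 14 postings
Total = 11 + 6 + 14 = 31

31


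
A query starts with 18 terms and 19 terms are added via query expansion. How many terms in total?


Original terms: 18
Expansion terms: 19
Total = 18 + 19 = 37

37


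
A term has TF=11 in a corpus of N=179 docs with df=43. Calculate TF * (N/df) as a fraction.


TF * (N/df)
= 11 * (179/43)
= 11 * 179/43
= 1969/43

1969/43


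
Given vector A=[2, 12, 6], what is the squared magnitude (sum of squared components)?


|A|^2 = sum of squared components
A[0]^2 = 2^2 = 4
A[1]^2 = 12^2 = 144
A[2]^2 = 6^2 = 36
Sum = 4 + 144 + 36 = 184

184


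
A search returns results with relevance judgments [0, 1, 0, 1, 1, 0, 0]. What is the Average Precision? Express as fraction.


Computing P@k for each relevant position:
Position 1: not relevant
Position 2: relevant, P@2 = 1/2 = 1/2
Position 3: not relevant
Position 4: relevant, P@4 = 2/4 = 1/2
Position 5: relevant, P@5 = 3/5 = 3/5
Position 6: not relevant
Position 7: not relevant
Sum of P@k = 1/2 + 1/2 + 3/5 = 8/5
AP = 8/5 / 3 = 8/15

8/15


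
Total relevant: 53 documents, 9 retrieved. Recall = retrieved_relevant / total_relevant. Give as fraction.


Recall = retrieved_relevant / total_relevant
= 9 / 53
= 9 / (9 + 44)
= 9/53

9/53


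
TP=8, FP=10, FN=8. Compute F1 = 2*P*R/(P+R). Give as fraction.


F1 = 2 * P * R / (P + R)
P = TP/(TP+FP) = 8/18 = 4/9
R = TP/(TP+FN) = 8/16 = 1/2
2 * P * R = 2 * 4/9 * 1/2 = 4/9
P + R = 4/9 + 1/2 = 17/18
F1 = 4/9 / 17/18 = 8/17

8/17


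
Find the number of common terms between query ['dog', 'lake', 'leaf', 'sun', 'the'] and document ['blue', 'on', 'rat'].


Query terms: ['dog', 'lake', 'leaf', 'sun', 'the']
Document terms: ['blue', 'on', 'rat']
Common terms: []
Overlap count = 0

0


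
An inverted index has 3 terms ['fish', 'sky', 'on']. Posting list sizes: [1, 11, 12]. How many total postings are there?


Summing posting list sizes:
'fish': 1 postings
'sky': 11 postings
'on': 12 postings
Total = 1 + 11 + 12 = 24

24


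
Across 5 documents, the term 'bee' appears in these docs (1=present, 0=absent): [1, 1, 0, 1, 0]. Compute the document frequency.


Checking each document for 'bee':
Doc 1: present
Doc 2: present
Doc 3: absent
Doc 4: present
Doc 5: absent
df = sum of presences = 1 + 1 + 0 + 1 + 0 = 3

3


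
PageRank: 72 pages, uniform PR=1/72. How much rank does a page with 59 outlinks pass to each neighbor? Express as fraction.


Initial PR = 1/72 = 1/72
Outlinks = 59
Contribution per link = PR / outlinks
= 1/72 / 59
= 1/4248

1/4248


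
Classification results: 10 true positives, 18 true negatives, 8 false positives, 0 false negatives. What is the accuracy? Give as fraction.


Accuracy = (TP + TN) / (TP + TN + FP + FN)
TP + TN = 10 + 18 = 28
Total = 10 + 18 + 8 + 0 = 36
Accuracy = 28 / 36 = 7/9

7/9


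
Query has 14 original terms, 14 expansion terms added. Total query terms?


Original terms: 14
Expansion terms: 14
Total = 14 + 14 = 28

28


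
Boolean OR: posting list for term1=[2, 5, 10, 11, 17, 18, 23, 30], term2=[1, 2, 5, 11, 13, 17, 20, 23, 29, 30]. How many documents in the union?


Boolean OR: find union of posting lists
term1 docs: [2, 5, 10, 11, 17, 18, 23, 30]
term2 docs: [1, 2, 5, 11, 13, 17, 20, 23, 29, 30]
Union: [1, 2, 5, 10, 11, 13, 17, 18, 20, 23, 29, 30]
|union| = 12

12


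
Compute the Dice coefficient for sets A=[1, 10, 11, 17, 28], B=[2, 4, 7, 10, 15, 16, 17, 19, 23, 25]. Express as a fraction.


A intersect B = [10, 17]
|A intersect B| = 2
|A| = 5, |B| = 10
Dice = 2*2 / (5+10)
= 4 / 15 = 4/15

4/15


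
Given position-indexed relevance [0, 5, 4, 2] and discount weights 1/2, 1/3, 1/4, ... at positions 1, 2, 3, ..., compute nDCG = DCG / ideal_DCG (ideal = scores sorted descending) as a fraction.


Position discount weights w_i = 1/(i+1) for i=1..4:
Weights = [1/2, 1/3, 1/4, 1/5]
Actual relevance: [0, 5, 4, 2]
DCG = 0/2 + 5/3 + 4/4 + 2/5 = 46/15
Ideal relevance (sorted desc): [5, 4, 2, 0]
Ideal DCG = 5/2 + 4/3 + 2/4 + 0/5 = 13/3
nDCG = DCG / ideal_DCG = 46/15 / 13/3 = 46/65

46/65


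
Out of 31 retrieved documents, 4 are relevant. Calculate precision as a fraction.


Precision = relevant_retrieved / total_retrieved
= 4 / 31
= 4 / (4 + 27)
= 4/31

4/31


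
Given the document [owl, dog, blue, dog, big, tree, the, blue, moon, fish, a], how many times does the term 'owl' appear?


Document has 11 words
Scanning for 'owl':
Found at positions: [0]
Count = 1

1


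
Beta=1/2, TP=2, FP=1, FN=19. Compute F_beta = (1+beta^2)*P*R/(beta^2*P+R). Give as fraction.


P = TP/(TP+FP) = 2/3 = 2/3
R = TP/(TP+FN) = 2/21 = 2/21
beta^2 = 1/2^2 = 1/4
(1 + beta^2) = 5/4
Numerator = (1+beta^2)*P*R = 5/63
Denominator = beta^2*P + R = 1/6 + 2/21 = 11/42
F_beta = 10/33

10/33
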